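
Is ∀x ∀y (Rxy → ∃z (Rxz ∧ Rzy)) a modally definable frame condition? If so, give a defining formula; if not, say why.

Definable; □□p → □p defines it

Yes: it is density, defined by the C4 schema □□p → □p.
Suppose □□p→□p is valid. Take Rxy and set V(p)={w : xR²w}. Then □□p at x, so □p at x, so p at y, i.e. ∃z(Rxz∧Rzy).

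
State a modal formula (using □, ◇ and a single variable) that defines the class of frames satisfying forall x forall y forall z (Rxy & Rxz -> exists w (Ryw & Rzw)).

◇□ψ → □◇ψ

The condition is convergence. The .2 schema ◇□ψ → □◇ψ defines it.
Suppose ◇□ψ→□◇ψ is valid. Take Rxy, Rxz and set V(ψ)={w : Ryw}. Then □ψ at y so ◇□ψ at x, so □◇ψ at x, so ◇ψ at z, giving w with Rzw and Ryw.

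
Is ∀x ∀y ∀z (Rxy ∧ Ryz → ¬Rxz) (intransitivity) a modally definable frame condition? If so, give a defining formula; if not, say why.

Not modally definable

Modal frame validity is preserved under surjective bounded morphisms.
The 3-cycle (worlds w0,w1,w2 with w0→w1→w2→w0) is intransitive. Mapping every world to a single reflexive point • is a surjective bounded morphism; the reflexive point is not intransitive (R••∧R•• but R••).
So the class is not modally definable.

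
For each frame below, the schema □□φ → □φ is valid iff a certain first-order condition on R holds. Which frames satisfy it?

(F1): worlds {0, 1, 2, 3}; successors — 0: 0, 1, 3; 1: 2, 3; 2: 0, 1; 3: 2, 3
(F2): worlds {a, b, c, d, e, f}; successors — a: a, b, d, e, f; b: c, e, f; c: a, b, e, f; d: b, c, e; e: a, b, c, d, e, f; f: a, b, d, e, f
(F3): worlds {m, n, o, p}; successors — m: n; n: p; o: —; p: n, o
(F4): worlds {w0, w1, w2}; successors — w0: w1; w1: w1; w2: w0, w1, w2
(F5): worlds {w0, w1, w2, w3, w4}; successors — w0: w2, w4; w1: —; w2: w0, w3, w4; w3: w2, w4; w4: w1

Frame correspondent (Sahlqvist): ∀x ∀y (Rxy → ∃z (Rxz ∧ Rzy)) — i.e. density.
(F1): condition met.
(F2): condition met.
(F3): fails — Rpo but no z with Rpz and Rzo.
(F4): condition met.
(F5): fails — Rw3w2 but no z with Rw3z and Rzw2.
Valid on: (F1), (F2), (F4).

(F1), (F2), (F4)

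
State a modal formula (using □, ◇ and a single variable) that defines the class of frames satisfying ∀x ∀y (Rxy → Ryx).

q → □◇q

The condition is symmetry. The B schema q → □◇q defines it.
Suppose q→□◇q is valid. Take Rxy and set V(q)={x}. Then q at x, so □◇q at x, so ◇q at y, so some z with Ryz has q; z=x, i.e. Ryx.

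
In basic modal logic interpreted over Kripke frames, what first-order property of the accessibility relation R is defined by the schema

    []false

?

emptiness of R

□⊥ is valid iff no world has any successor (otherwise □⊥ fails at any world with one).
The converse is a direct semantic check.
So the correspondent is emptiness of R.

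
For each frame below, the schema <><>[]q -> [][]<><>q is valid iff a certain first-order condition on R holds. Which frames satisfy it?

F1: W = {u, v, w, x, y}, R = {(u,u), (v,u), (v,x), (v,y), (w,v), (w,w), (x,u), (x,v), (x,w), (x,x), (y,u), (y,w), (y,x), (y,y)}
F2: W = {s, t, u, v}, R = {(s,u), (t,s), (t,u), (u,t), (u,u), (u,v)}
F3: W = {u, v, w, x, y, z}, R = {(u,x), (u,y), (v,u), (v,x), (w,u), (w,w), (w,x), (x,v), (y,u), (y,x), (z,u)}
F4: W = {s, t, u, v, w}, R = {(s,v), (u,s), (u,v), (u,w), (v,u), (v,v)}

none

The schema corresponds to a generalized confluence (Geach) condition: forall x forall y forall z ((x R^2 y & x R^2 z) -> exists w (yRw & z R^2 w)).
F1: fails — vR²w, vR²u but no t with wRt and uR²t.
F2: fails — sR²t, sR²v but no w with tRw and vR²w.
F3: fails — uR²x, uR²x but no t with xRt and xR²t.
F4: fails — vR²s, vR²w but no w* with sRw* and wR²w*.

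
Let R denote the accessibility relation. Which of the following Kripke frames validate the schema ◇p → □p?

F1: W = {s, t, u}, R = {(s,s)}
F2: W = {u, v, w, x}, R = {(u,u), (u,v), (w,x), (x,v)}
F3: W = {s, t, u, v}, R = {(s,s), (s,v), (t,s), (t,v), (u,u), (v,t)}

Frame correspondent (Sahlqvist): ∀x ∀y ∀z (Rxy ∧ Rxz → y = z) — i.e. partial functionality.
F1: ✓.
F2: fails — u sees both u and v.
F3: fails — s sees both s and v.

F1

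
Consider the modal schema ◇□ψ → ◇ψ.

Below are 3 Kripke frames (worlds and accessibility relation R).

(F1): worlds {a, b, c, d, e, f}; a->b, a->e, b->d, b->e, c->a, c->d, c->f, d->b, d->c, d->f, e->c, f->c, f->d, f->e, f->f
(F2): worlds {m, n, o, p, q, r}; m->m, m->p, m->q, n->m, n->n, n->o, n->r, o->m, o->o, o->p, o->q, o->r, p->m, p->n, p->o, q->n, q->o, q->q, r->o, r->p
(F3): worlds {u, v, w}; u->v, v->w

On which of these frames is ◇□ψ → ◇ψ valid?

Frame correspondent (Sahlqvist): ∀x ∀y (xRy → ∃w (yRw ∧ xRw)) — i.e. a generalized confluence (Geach) condition.
(F1): fails — aRe but no w with eRw and aRw.
(F2): condition met.
(F3): fails — uRv but no t with vRt and uRt.
Valid on: (F2).

(F2)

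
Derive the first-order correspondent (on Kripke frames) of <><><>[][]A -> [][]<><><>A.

forall x forall y forall z ((x R^3 y & x R^2 z) -> exists w (y R^2 w & z R^3 w))

This is a Sahlqvist (Geach-type) schema ◇^3□^2A → □^2◇^3A.
Minimal-valuation argument: fix x; take any y with xR^3y and any z with xR^2z. Set V(A) to the set of worlds R-reachable from y in exactly 2 steps. Then □^2A holds at y, so the antecedent holds at x; validity forces ◇^3A at z, giving a w with zR^3w and yR^2w.
First-order correspondent: forall x forall y forall z ((x R^3 y & x R^2 z) -> exists w (y R^2 w & z R^3 w)).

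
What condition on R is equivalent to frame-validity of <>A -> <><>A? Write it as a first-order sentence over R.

This is a Sahlqvist (Geach-type) schema ◇^1□^0A → □^0◇^2A.
Minimal-valuation argument: fix x; take any y with xR^1y and any z with xR^0z. Set V(A) to the set of worlds R-reachable from y in exactly 0 steps. Then □^0A holds at y, so the antecedent holds at x; validity forces ◇^2A at z, giving a w with zR^2w and yR^0w.
First-order correspondent: forall x forall y (xRy -> exists w (y = w & x R^2 w)).

forall x forall y (xRy -> exists w (y = w & x R^2 w))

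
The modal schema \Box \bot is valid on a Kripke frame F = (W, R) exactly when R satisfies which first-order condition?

This is the Ver axiom.
Its frame correspondent is emptiness of R — \forall x \forall y \neg Rxy.

emptiness of R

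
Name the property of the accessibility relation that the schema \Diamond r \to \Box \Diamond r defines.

The Euclidean property

Suppose ◇r→□◇r is valid. Take Rxy, Rxz and set V(r)={y}. Then ◇r at x, so □◇r at x, so ◇r at z, so some w with Rzw has r; w=y, i.e. Rzy. By symmetry of the argument, Ryz.
Conversely, any frame satisfying \forall x \forall y \forall z (Rxy \wedge Rxz \to Ryz) validates the schema.
Frame condition: \forall x \forall y \forall z (Rxy \wedge Rxz \to Ryz).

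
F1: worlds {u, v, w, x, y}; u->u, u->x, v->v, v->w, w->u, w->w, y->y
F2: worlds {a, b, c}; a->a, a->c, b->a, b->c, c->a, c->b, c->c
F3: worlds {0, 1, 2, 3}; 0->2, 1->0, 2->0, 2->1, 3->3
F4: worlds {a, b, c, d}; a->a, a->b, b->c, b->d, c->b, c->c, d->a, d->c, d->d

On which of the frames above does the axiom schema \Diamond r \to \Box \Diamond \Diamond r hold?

F2

The schema corresponds to a generalized confluence (Geach) condition: \forall x \forall y \forall z ((xRy \wedge xRz) \to \exists w (y = w \wedge z R^2 w)).
F1: fails — uRu, uRx but no t with u=t and xR²t.
F2: holds.
F3: fails — 2R0, 2R1 but no w with 0=w and 1R²w.
F4: fails — dRa, dRc but no w with a=w and cR²w.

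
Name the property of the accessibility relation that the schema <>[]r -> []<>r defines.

Convergence

Suppose ◇□r→□◇r is valid. Take Rxy, Rxz and set V(r)={w : Ryw}. Then □r at y so ◇□r at x, so □◇r at x, so ◇r at z, giving w with Rzw and Ryw.
The converse is a direct semantic check.
So the correspondent is convergence.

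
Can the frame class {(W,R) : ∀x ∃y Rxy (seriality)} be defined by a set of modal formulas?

Yes: it is seriality, defined by the D schema □q → ◇q.
Suppose □q→◇q is valid. At any x set V(q)=W. Then □q at x, so ◇q at x, so x has a successor.

Definable; □q → ◇q defines it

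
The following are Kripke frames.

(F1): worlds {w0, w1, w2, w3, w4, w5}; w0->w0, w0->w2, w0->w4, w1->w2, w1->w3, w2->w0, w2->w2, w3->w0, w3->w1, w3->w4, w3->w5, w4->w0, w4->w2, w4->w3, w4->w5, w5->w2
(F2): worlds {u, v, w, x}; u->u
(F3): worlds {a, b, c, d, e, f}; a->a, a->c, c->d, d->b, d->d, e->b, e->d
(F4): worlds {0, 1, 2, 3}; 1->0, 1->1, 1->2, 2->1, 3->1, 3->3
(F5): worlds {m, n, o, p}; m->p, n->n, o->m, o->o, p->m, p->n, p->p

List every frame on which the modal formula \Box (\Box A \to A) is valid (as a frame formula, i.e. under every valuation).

This is the axiom for shift-reflexivity; its first-order frame correspondent is \forall x \forall y (Rxy \to Ryy).
(F1): fails — Rw0w4 but not Rw4w4.
(F2): condition met.
(F3): fails — Reb but not Rbb.
(F4): fails — R10 but not R00.
(F5): fails — Rom but not Rmm.
Valid on: (F2).

(F2)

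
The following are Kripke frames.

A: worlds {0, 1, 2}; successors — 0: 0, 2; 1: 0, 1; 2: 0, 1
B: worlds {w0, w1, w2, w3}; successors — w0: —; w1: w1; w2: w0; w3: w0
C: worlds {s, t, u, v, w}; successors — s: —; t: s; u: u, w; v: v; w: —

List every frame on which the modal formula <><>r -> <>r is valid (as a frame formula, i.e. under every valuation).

Frame correspondent (Sahlqvist): forall x forall y forall z (Rxy & Ryz -> Rxz) — i.e. transitivity.
A: fails — R10 and R02 but not R12.
B: satisfies the condition.
C: satisfies the condition.

B, C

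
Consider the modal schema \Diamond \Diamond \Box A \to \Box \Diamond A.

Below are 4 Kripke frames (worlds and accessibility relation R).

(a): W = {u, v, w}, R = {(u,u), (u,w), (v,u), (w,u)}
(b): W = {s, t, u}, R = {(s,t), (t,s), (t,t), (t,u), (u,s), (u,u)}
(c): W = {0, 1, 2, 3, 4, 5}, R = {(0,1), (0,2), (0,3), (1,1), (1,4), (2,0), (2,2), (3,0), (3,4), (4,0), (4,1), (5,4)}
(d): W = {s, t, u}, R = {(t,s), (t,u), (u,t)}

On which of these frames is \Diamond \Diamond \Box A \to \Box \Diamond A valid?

Frame correspondent (Sahlqvist): \forall x \forall y \forall z ((x R^2 y \wedge xRz) \to \exists w (yRw \wedge zRw)) — i.e. a generalized confluence (Geach) condition.
(a): satisfies the condition.
(b): fails — tR²s, tRu but no w with sRw and uRw.
(c): fails — 0R²0, 0R3 but no w with 0Rw and 3Rw.
(d): fails — tR²t, tRs but no w with tRw and sRw.
Valid on: (a).

(a)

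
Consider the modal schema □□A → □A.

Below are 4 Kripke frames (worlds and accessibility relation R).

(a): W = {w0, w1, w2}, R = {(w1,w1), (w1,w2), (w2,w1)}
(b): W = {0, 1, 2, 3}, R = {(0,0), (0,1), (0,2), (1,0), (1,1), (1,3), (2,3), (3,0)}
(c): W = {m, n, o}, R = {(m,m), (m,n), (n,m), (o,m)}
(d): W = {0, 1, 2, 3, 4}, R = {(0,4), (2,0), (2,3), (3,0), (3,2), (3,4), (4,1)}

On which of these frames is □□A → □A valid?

This is the axiom for density; its first-order frame correspondent is ∀x ∀y (Rxy → ∃z (Rxz ∧ Rzy)).
(a): condition met.
(b): fails — R23 but no z with R2z and Rz3.
(c): condition met.
(d): fails — R32 but no z with R3z and Rz2.
Valid on: (a), (c).

(a), (c)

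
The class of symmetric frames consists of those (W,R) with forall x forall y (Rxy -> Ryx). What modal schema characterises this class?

r → □◇r

The condition is symmetry. The B schema r → □◇r defines it.
Suppose r→□◇r is valid. Take Rxy and set V(r)={x}. Then r at x, so □◇r at x, so ◇r at y, so some z with Ryz has r; z=x, i.e. Ryx.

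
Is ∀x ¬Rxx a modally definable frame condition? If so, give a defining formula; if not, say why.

No

If a class were modally definable it would be closed under surjective bounded morphisms (Goldblatt–Thomason).
The 3-cycle (worlds w0,w1,w2 with w0→w1→w2→w0) is irreflexive, and the map sending every world to a single reflexive point • is a surjective bounded morphism (forth: every edge maps to (•,•); back: every world has a successor). So any modal formula valid on the 3-cycle is also valid on the reflexive point, which is not irreflexive.
So the class is not modally definable.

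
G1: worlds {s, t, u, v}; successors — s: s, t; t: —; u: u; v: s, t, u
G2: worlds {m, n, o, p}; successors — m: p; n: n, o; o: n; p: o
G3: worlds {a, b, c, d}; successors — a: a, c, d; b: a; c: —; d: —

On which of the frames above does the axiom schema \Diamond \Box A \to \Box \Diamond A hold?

This is the axiom for convergence; its first-order frame correspondent is \forall x \forall y \forall z (Rxy \wedge Rxz \to \exists w (Ryw \wedge Rzw)).
G1: fails — Rss and Rst but s and t have no common successor.
G2: satisfies the condition.
G3: fails — Raa and Rac but a and c have no common successor.
Valid on: G2.

G2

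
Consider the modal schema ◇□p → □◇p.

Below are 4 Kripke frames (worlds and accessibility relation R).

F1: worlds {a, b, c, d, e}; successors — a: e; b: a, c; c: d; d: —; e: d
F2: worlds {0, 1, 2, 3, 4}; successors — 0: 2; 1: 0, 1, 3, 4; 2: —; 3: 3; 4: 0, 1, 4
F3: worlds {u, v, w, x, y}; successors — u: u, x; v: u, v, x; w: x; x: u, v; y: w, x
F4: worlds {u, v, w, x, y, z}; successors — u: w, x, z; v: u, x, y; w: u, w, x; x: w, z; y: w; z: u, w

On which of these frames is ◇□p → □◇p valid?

F4

Frame correspondent (Sahlqvist): ∀x ∀y ∀z (Rxy ∧ Rxz → ∃w (Ryw ∧ Rzw)) — i.e. convergence.
F1: fails — Rbc and Rba but c and a have no common successor.
F2: fails — R02 and R02 but 2 and 2 have no common successor.
F3: fails — Ryx and Ryw but x and w have no common successor.
F4: condition met.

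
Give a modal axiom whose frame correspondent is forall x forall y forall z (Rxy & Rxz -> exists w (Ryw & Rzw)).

◇□p → □◇p

The condition is convergence. The .2 schema ◇□p → □◇p defines it.
Suppose ◇□p→□◇p is valid. Take Rxy, Rxz and set V(p)={w : Ryw}. Then □p at y so ◇□p at x, so □◇p at x, so ◇p at z, giving w with Rzw and Ryw.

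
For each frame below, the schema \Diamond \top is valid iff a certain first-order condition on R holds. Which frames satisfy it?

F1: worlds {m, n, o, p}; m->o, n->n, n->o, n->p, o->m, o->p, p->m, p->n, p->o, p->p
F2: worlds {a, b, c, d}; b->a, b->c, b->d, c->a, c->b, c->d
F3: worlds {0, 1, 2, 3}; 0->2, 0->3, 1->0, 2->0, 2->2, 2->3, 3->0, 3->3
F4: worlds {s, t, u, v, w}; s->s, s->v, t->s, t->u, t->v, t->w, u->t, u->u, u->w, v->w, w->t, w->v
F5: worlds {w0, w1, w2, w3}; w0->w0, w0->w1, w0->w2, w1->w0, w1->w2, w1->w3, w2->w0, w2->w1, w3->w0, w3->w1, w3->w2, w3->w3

F1, F3, F4, F5

Frame correspondent (Sahlqvist): \forall x \exists y Rxy — i.e. seriality.
F1: condition met.
F2: fails — world a has no successor.
F3: condition met.
F4: condition met.
F5: condition met.
Valid on: F1, F3, F4, F5.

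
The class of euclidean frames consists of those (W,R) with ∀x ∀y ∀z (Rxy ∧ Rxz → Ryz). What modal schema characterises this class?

This is the Euclidean property; the standard corresponding axiom is 5: ◇r → □◇r.
Suppose ◇r→□◇r is valid. Take Rxy, Rxz and set V(r)={y}. Then ◇r at x, so □◇r at x, so ◇r at z, so some w with Rzw has r; w=y, i.e. Rzy. By symmetry of the argument, Ryz.

◇r → □◇r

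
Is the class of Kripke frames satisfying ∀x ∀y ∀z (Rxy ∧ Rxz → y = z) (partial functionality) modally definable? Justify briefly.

The condition is partial functionality. A defining modal formula is ◇p → □p.
Suppose ◇p→□p is valid. Take Rxy, Rxz and set V(p)={y}. Then ◇p at x, so □p at x, so p at z, i.e. z=y.

Yes — defined by ◇p → □p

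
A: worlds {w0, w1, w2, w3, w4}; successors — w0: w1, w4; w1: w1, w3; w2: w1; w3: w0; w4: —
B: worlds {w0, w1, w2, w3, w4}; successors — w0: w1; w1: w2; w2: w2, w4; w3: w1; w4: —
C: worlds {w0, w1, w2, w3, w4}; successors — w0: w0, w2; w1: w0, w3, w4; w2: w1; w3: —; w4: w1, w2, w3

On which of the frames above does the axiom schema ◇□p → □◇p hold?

The schema corresponds to convergence: ∀x ∀y ∀z (Rxy ∧ Rxz → ∃w (Ryw ∧ Rzw)).
A: fails — Rw0w4 and Rw0w4 but w4 and w4 have no common successor.
B: fails — Rw2w4 and Rw2w4 but w4 and w4 have no common successor.
C: fails — Rw0w2 and Rw0w0 but w2 and w0 have no common successor.

none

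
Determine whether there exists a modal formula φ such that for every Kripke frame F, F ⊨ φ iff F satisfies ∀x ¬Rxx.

Any modally definable frame class is closed under surjective bounded morphisms.
The 4-cycle (worlds w0,w1,w2,w3 with w0→w1→w2→w3→w0) is irreflexive, and the map sending every world to a single reflexive point • is a surjective bounded morphism (forth: every edge maps to (•,•); back: every world has a successor). So any modal formula valid on the 4-cycle is also valid on the reflexive point, which is not irreflexive.
So the class is not modally definable.

No — not modally definable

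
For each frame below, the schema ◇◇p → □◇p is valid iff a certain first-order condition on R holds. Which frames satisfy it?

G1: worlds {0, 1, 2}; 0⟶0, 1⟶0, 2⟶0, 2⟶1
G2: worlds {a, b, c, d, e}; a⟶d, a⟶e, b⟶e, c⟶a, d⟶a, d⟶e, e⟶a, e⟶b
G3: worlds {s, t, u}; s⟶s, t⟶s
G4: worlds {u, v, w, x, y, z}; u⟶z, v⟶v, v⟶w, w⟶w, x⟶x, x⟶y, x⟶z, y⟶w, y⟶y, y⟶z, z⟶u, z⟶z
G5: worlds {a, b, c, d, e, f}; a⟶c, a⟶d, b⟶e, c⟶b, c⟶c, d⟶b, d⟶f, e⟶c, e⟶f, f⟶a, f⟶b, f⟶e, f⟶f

G1, G3

The schema corresponds to a generalized confluence (Geach) condition: ∀x ∀y ∀z ((xR²y ∧ xRz) → ∃w (y = w ∧ zRw)).
G1: satisfies the condition.
G2: fails — aR²b, aRd but no w with b=w and dRw.
G3: satisfies the condition.
G4: fails — vR²v, vRw but no t with v=t and wRt.
G5: fails — aR²c, aRd but no w with c=w and dRw.
Valid on: G1, G3.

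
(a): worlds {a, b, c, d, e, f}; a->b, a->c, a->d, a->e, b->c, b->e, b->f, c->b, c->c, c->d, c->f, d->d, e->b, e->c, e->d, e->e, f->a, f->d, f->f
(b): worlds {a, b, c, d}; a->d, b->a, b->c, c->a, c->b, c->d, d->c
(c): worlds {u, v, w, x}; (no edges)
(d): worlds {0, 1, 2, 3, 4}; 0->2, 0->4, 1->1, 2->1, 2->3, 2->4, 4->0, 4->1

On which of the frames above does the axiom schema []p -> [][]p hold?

This is the axiom for transitivity; its first-order frame correspondent is forall x forall y forall z (Rxy & Ryz -> Rxz).
(a): fails — Rab and Rbf but not Raf.
(b): fails — Rbc and Rcd but not Rbd.
(c): ✓.
(d): fails — R02 and R23 but not R03.

(c)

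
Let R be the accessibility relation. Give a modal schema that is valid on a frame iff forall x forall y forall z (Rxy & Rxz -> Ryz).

◇s → □◇s

A defining formula is ◇s → □◇s (the 5 axiom).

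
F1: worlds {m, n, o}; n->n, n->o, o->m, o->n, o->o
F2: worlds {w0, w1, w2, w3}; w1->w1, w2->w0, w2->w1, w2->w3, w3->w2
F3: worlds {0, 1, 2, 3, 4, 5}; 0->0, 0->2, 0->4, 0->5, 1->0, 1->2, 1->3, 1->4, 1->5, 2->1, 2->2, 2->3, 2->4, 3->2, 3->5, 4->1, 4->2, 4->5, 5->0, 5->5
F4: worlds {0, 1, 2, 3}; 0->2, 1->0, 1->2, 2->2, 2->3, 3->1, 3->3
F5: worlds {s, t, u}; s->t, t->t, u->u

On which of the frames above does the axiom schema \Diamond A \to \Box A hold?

The schema corresponds to partial functionality: \forall x \forall y \forall z (Rxy \wedge Rxz \to y = z).
F1: fails — n sees both n and o.
F2: fails — w2 sees both w0 and w1.
F3: fails — 0 sees both 0 and 2.
F4: fails — 1 sees both 0 and 2.
F5: satisfies the condition.

F5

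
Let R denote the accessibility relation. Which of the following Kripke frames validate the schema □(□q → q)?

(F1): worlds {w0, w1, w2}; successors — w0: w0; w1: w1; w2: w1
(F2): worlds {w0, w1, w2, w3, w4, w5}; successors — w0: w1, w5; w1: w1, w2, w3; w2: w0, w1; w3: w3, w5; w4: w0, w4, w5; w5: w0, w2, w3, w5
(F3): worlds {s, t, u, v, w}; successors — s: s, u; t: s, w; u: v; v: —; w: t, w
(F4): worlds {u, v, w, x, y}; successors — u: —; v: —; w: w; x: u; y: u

(F1)

Frame correspondent (Sahlqvist): ∀x ∀y (Rxy → Ryy) — i.e. shift-reflexivity.
(F1): ✓.
(F2): fails — Rw1w2 but not Rw2w2.
(F3): fails — Ruv but not Rvv.
(F4): fails — Ryu but not Ruu.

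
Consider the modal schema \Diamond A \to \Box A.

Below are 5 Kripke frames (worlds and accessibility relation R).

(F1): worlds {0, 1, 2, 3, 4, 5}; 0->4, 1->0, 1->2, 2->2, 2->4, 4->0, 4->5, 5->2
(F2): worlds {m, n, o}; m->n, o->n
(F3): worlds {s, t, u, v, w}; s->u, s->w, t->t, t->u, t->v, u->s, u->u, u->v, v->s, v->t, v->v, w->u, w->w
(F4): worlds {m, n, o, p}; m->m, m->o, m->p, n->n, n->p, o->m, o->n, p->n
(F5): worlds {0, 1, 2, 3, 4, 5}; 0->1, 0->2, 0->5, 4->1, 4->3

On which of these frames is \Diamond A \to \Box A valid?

This is the axiom for partial functionality; its first-order frame correspondent is \forall x \forall y \forall z (Rxy \wedge Rxz \to y = z).
(F1): fails — 1 sees both 0 and 2.
(F2): ✓.
(F3): fails — s sees both u and w.
(F4): fails — m sees both m and o.
(F5): fails — 0 sees both 1 and 2.

(F2)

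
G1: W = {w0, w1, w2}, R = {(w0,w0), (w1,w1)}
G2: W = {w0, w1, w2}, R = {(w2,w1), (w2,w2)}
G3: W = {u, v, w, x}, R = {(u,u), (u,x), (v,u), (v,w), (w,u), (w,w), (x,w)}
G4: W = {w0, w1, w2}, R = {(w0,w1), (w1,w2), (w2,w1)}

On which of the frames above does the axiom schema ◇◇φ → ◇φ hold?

The schema corresponds to transitivity: ∀x ∀y ∀z (Rxy ∧ Ryz → Rxz).
G1: ✓.
G2: ✓.
G3: fails — Rxw and Rwu but not Rxu.
G4: fails — Rw1w2 and Rw2w1 but not Rw1w1.

G1, G2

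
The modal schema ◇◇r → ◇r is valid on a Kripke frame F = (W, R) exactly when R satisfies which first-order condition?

Equivalently (dual form): □r → □□r.
Suppose □r→□□r is valid. Take Rxy, Ryz and set V(r)={w : Rxw}. Then □r at x, so □□r at x, so □r at y, so r at z, i.e. Rxz.

Transitivity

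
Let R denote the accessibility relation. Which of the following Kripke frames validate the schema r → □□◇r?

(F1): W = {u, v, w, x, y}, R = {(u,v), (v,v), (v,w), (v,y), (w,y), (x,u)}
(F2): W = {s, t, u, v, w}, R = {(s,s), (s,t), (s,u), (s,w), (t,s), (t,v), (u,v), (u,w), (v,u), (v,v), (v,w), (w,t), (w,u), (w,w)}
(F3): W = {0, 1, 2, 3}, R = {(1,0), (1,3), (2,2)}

Frame correspondent (Sahlqvist): ∀x ∀z (xR²z → ∃w (x = w ∧ zRw)) — i.e. a generalized confluence (Geach) condition.
(F1): fails — uR²v but no t with u=t and vRt.
(F2): fails — sR²u but no w* with s=w* and uRw*.
(F3): ✓.
Valid on: (F3).

(F3)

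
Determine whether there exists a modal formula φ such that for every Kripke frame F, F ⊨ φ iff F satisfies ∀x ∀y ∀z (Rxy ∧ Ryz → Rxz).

This is a Sahlqvist condition; the 4 axiom □r → □□r defines it.
Suppose □r→□□r is valid. Take Rxy, Ryz and set V(r)={w : Rxw}. Then □r at x, so □□r at x, so □r at y, so r at z, i.e. Rxz.

Yes — defined by □r → □□r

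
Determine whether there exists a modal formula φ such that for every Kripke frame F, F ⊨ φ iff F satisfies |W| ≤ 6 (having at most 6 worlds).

No

Any modally definable frame class is closed under disjoint unions.
Any modal formula valid on each of 7 disjoint one-world frames is valid on their disjoint union (validity is preserved under disjoint unions). Each one-world frame has |W|=1≤6, but the union has |W|=7.
So the class is not modally definable.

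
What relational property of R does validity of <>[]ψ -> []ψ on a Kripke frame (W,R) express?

This is frame-equivalent to ◇ψ → □◇ψ (substitute ¬ψ for ψ and contrapose).
Suppose ◇ψ→□◇ψ is valid. Take Rxy, Rxz and set V(ψ)={y}. Then ◇ψ at x, so □◇ψ at x, so ◇ψ at z, so some w with Rzw has ψ; w=y, i.e. Rzy. By symmetry of the argument, Ryz.

The Euclidean property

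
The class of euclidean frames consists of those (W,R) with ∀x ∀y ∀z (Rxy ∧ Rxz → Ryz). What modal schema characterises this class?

This is the Euclidean property; the standard corresponding axiom is 5: ◇s → □◇s.

◇s → □◇s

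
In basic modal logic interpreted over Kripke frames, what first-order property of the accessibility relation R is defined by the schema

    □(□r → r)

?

This schema is the T□ axiom.
Its frame correspondent is shift-reflexivity — ∀x ∀y (Rxy → Ryy).

Shift-reflexivity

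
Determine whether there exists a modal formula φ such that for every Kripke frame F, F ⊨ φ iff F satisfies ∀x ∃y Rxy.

The condition is seriality. A defining modal formula is □p → ◇p.
Suppose □p→◇p is valid. At any x set V(p)=W. Then □p at x, so ◇p at x, so x has a successor.

Yes, by □p → ◇p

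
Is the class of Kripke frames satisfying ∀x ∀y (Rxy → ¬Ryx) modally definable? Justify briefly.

No — not modally definable

Modal frame validity is preserved under surjective bounded morphisms.
The 5-cycle (worlds w0,w1,w2,w3,w4 with w0→w1→w2→w3→w4→w0) is asymmetric. Mapping every world to a single reflexive point • is a surjective bounded morphism, and the reflexive point is not asymmetric (R•• but asymmetry requires ¬R••).
Hence asymmetry is not modally definable.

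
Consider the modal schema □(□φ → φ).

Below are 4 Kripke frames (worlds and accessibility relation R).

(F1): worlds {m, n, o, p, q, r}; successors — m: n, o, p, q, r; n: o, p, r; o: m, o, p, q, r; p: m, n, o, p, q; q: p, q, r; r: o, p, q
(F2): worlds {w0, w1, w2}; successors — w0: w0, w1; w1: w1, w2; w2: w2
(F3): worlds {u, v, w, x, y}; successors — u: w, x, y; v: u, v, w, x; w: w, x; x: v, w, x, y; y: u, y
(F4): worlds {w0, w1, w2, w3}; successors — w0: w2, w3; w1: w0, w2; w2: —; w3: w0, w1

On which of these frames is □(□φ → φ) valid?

(F2)

Frame correspondent (Sahlqvist): ∀x ∀y (Rxy → Ryy) — i.e. shift-reflexivity.
(F1): fails — Rom but not Rmm.
(F2): holds.
(F3): fails — Rvu but not Ruu.
(F4): fails — Rw1w2 but not Rw2w2.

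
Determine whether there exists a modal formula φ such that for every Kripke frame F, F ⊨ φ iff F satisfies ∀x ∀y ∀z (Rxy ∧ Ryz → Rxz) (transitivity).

Yes: it is transitivity, defined by the 4 schema □r → □□r.
Suppose □r→□□r is valid. Take Rxy, Ryz and set V(r)={w : Rxw}. Then □r at x, so □□r at x, so □r at y, so r at z, i.e. Rxz.

Definable; □r → □□r defines it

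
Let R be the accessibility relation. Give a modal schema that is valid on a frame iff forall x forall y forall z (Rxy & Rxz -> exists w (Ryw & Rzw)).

◇□p → □◇p

The condition is convergence. The .2 schema ◇□p → □◇p defines it.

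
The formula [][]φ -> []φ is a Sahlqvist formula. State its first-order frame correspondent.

Density

Suppose □□φ→□φ is valid. Take Rxy and set V(φ)={w : xR²w}. Then □□φ at x, so □φ at x, so φ at y, i.e. ∃z(Rxz∧Rzy).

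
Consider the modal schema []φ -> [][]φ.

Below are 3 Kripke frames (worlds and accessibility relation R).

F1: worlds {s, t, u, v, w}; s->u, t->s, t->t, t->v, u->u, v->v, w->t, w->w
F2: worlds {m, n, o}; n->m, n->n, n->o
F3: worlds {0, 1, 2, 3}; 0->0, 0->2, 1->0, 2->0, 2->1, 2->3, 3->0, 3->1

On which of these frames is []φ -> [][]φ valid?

F2

This is the axiom for transitivity; its first-order frame correspondent is forall x forall y forall z (Rxy & Ryz -> Rxz).
F1: fails — Rwt and Rtv but not Rwv.
F2: holds.
F3: fails — R10 and R02 but not R12.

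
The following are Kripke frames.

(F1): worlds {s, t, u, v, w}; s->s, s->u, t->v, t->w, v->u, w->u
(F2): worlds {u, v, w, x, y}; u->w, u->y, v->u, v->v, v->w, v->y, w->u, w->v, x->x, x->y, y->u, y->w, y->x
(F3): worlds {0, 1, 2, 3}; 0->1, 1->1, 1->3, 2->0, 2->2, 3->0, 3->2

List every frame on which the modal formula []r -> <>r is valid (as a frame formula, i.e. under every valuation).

This is the axiom for seriality; its first-order frame correspondent is forall x exists y Rxy.
(F1): fails — world u has no successor.
(F2): holds.
(F3): holds.

(F2), (F3)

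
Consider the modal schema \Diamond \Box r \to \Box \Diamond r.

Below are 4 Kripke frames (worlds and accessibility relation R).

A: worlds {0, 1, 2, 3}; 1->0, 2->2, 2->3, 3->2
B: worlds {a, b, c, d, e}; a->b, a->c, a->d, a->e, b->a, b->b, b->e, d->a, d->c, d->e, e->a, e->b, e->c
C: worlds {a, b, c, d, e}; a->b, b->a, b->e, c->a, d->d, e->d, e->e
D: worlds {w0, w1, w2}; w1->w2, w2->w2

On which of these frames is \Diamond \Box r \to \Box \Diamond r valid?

Frame correspondent (Sahlqvist): \forall x \forall y \forall z (Rxy \wedge Rxz \to \exists w (Ryw \wedge Rzw)) — i.e. convergence.
A: fails — R10 and R10 but 0 and 0 have no common successor.
B: fails — Rab and Rac but b and c have no common successor.
C: fails — Rba and Rbe but a and e have no common successor.
D: holds.
Valid on: D.

D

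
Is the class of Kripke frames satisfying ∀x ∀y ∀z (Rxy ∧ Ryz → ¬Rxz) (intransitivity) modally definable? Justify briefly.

No

Modal frame validity is preserved under surjective bounded morphisms.
The 5-cycle (worlds 0,1,2,3,4 with 0→1→2→3→4→0) is intransitive. Mapping every world to a single reflexive point • is a surjective bounded morphism; the reflexive point is not intransitive (R••∧R•• but R••).
Hence intransitivity is not modally definable.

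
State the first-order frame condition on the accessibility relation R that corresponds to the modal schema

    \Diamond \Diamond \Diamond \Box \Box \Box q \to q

This is a Sahlqvist (Geach-type) schema ◇^3□^3q → □^0◇^0q.
Minimal-valuation argument: fix x; take any y with xR^3y and any z with xR^0z. Set V(q) to the set of worlds R-reachable from y in exactly 3 steps. Then □^3q holds at y, so the antecedent holds at x; validity forces ◇^0q at z, giving a w with zR^0w and yR^3w.
First-order correspondent: \forall x \forall y (x R^3 y \to \exists w (y R^3 w \wedge x = w)).

\forall x \forall y (x R^3 y \to \exists w (y R^3 w \wedge x = w))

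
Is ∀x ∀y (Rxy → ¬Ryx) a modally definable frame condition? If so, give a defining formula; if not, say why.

No

Modal frame validity is preserved under surjective bounded morphisms.
The 3-cycle (worlds a,b,c with a→b→c→a) is asymmetric. Mapping every world to a single reflexive point • is a surjective bounded morphism, and the reflexive point is not asymmetric (R•• but asymmetry requires ¬R••).
So the class is not modally definable.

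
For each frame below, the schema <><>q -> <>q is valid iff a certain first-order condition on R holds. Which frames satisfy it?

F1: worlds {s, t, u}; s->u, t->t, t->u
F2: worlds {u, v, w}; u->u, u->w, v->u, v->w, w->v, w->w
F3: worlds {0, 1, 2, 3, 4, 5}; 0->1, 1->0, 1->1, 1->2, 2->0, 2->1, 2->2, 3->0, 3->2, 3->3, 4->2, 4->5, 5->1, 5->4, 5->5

F1

The schema corresponds to transitivity: forall x forall y forall z (Rxy & Ryz -> Rxz).
F1: holds.
F2: fails — Ruw and Rwv but not Ruv.
F3: fails — R32 and R21 but not R31.
Valid on: F1.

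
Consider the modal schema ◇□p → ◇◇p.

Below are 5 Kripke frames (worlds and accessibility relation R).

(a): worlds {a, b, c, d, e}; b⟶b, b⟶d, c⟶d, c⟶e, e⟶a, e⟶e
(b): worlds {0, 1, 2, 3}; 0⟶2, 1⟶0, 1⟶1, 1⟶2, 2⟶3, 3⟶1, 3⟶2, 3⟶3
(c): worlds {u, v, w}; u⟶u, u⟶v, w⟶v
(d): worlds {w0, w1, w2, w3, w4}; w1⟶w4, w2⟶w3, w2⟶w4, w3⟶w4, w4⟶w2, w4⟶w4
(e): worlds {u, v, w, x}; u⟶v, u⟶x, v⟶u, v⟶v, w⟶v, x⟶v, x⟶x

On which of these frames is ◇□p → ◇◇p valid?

This is the axiom for a generalized confluence (Geach) condition; its first-order frame correspondent is ∀x ∀y (xRy → ∃w (yRw ∧ xR²w)).
(a): fails — bRd but no w with dRw and bR²w.
(b): condition met.
(c): fails — uRv but no t with vRt and uR²t.
(d): condition met.
(e): condition met.

(b), (d), (e)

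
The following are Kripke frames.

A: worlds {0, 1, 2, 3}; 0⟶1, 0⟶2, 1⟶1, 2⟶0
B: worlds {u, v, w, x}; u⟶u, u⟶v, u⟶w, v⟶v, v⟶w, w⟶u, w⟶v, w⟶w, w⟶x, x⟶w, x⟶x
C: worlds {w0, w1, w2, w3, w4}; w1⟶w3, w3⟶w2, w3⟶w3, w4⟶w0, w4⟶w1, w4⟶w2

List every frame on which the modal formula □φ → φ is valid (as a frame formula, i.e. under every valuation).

Frame correspondent (Sahlqvist): ∀x Rxx — i.e. reflexivity.
A: fails — world 0 does not see itself.
B: satisfies the condition.
C: fails — world w0 does not see itself.
Valid on: B.

B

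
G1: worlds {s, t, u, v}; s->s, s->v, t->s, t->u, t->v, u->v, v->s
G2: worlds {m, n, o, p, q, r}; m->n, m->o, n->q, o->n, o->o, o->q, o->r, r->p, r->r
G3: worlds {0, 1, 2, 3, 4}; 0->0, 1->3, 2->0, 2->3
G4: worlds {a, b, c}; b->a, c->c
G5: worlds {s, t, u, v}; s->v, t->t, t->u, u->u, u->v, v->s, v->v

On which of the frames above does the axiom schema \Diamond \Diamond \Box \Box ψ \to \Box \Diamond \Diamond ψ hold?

The schema corresponds to a generalized confluence (Geach) condition: \forall x \forall y \forall z ((x R^2 y \wedge xRz) \to \exists w (y R^2 w \wedge z R^2 w)).
G1: condition met.
G2: fails — mR²n, mRn but no w with nR²w and nR²w.
G3: fails — 2R²0, 2R3 but no w with 0R²w and 3R²w.
G4: condition met.
G5: condition met.

G1, G4, G5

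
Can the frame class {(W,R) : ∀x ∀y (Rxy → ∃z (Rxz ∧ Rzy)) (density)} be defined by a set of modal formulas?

Yes: it is density, defined by the C4 schema □□r → □r.

Definable; □□r → □r defines it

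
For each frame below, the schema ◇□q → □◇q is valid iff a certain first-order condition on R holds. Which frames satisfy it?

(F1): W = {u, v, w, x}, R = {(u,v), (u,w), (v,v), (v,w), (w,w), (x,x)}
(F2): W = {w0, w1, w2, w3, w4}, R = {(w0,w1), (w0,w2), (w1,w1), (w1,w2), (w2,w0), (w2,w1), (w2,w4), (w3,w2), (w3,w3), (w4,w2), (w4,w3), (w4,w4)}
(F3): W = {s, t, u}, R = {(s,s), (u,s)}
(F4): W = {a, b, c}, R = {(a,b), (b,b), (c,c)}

(F1), (F3), (F4)

Frame correspondent (Sahlqvist): ∀x ∀y ∀z (Rxy ∧ Rxz → ∃w (Ryw ∧ Rzw)) — i.e. convergence.
(F1): condition met.
(F2): fails — Rw3w2 and Rw3w3 but w2 and w3 have no common successor.
(F3): condition met.
(F4): condition met.
Valid on: (F1), (F3), (F4).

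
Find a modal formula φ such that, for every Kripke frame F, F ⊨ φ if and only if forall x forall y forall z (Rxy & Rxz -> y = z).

◇ψ → □ψ

The condition is partial functionality. The CD schema ◇ψ → □ψ defines it.
Suppose ◇ψ→□ψ is valid. Take Rxy, Rxz and set V(ψ)={y}. Then ◇ψ at x, so □ψ at x, so ψ at z, i.e. z=y.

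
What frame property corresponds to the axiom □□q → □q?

Density

This schema is the C4 axiom.
It corresponds to density: ∀x ∀y (Rxy → ∃z (Rxz ∧ Rzy)).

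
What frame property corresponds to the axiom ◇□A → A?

Symmetry

This schema is equivalent to the B axiom A → □◇A.
It corresponds to symmetry: ∀x ∀y (Rxy → Ryx).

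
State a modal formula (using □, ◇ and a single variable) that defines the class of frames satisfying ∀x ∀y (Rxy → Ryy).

□(□r → r)

The condition is shift-reflexivity. The T□ schema □(□r → r) defines it.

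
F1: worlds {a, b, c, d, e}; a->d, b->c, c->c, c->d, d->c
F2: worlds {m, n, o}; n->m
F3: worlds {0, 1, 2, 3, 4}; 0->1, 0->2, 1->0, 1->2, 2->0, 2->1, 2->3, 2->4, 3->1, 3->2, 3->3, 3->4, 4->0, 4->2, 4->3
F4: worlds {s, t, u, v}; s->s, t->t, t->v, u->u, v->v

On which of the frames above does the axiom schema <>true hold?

Frame correspondent (Sahlqvist): forall x exists y Rxy — i.e. seriality.
F1: fails — world e has no successor.
F2: fails — world m has no successor.
F3: satisfies the condition.
F4: satisfies the condition.
Valid on: F3, F4.

F3, F4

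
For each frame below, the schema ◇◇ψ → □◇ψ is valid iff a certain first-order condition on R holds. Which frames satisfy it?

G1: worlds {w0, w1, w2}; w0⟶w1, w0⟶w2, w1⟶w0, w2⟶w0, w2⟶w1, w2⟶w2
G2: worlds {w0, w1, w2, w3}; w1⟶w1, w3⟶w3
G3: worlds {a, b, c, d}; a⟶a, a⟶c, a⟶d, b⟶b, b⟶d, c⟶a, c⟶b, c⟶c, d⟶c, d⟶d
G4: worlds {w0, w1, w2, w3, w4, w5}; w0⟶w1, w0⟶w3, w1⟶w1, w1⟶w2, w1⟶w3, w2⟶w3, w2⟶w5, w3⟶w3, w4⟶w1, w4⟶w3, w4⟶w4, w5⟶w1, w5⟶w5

The schema corresponds to a generalized confluence (Geach) condition: ∀x ∀y ∀z ((xR²y ∧ xRz) → ∃w (y = w ∧ zRw)).
G1: fails — w0R²w1, w0Rw1 but no w with w1=w and w1Rw.
G2: holds.
G3: fails — aR²a, aRd but no w with a=w and dRw.
G4: fails — w0R²w1, w0Rw3 but no w with w1=w and w3Rw.

G2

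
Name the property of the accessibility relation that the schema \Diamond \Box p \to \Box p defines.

The Euclidean property

This is a form of the 5 axiom.
Its frame correspondent is the Euclidean property — \forall x \forall y \forall z (Rxy \wedge Rxz \to Ryz).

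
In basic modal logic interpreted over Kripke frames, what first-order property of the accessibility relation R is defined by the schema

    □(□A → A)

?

Suppose □(□A→A) is valid. Take Rxy and set V(A)={w : Ryw}. Then at y, □A holds; since □(□A→A) at x, □A→A at y, so A at y, i.e. Ryy.
Conversely, on a frame with shift-reflexivity the schema holds at every world under every valuation.
So the correspondent is shift-reflexivity.

shift-reflexivity: ∀x ∀y (Rxy → Ryy)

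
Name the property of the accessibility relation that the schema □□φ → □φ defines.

Density

Suppose □□φ→□φ is valid. Take Rxy and set V(φ)={w : xR²w}. Then □□φ at x, so □φ at x, so φ at y, i.e. ∃z(Rxz∧Rzy).
Conversely, any frame satisfying ∀x ∀y (Rxy → ∃z (Rxz ∧ Rzy)) validates the schema.
So the correspondent is density.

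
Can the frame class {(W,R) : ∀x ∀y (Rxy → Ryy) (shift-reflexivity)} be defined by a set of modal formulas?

Yes: it is shift-reflexivity, defined by the T□ schema □(□q → q).
Suppose □(□q→q) is valid. Take Rxy and set V(q)={w : Ryw}. Then at y, □q holds; since □(□q→q) at x, □q→q at y, so q at y, i.e. Ryy.

Definable; □(□q → q) defines it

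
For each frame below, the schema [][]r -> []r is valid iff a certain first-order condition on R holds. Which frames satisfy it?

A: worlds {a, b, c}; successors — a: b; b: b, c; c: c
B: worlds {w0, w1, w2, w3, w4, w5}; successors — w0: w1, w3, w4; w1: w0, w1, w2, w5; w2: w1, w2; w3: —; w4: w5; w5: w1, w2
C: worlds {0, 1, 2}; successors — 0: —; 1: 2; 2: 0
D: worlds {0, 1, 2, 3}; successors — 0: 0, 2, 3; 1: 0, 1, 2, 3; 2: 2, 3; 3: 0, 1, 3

This is the axiom for density; its first-order frame correspondent is forall x forall y (Rxy -> exists z (Rxz & Rzy)).
A: condition met.
B: fails — Rw0w4 but no z with Rw0z and Rzw4.
C: fails — R12 but no z with R1z and Rz2.
D: condition met.

A, D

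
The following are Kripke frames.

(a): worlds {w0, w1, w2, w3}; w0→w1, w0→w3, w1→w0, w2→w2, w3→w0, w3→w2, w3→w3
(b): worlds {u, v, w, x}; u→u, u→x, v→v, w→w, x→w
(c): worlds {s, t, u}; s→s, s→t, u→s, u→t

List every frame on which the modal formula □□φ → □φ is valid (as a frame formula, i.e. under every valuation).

(b), (c)

The schema corresponds to density: ∀x ∀y (Rxy → ∃z (Rxz ∧ Rzy)).
(a): fails — Rw1w0 but no z with Rw1z and Rzw0.
(b): holds.
(c): holds.
Valid on: (b), (c).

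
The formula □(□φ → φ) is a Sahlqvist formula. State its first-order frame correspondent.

shift-reflexivity: ∀x ∀y (Rxy → Ryy)

Suppose □(□φ→φ) is valid. Take Rxy and set V(φ)={w : Ryw}. Then at y, □φ holds; since □(□φ→φ) at x, □φ→φ at y, so φ at y, i.e. Ryy.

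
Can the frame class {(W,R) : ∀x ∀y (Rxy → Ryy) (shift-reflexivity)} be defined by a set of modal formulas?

Definable; □(□p → p) defines it

This is a Sahlqvist condition; the T□ axiom □(□p → p) defines it.
Suppose □(□p→p) is valid. Take Rxy and set V(p)={w : Ryw}. Then at y, □p holds; since □(□p→p) at x, □p→p at y, so p at y, i.e. Ryy.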